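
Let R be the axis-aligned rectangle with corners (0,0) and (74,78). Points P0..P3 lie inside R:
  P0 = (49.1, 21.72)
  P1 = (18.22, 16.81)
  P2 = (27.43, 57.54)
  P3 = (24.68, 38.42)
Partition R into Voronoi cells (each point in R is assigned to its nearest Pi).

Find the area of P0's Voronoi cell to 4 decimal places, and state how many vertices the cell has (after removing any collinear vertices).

1. box [0,74]×[0,78]: [(0, 0) (74, 0) (74, 78) (0, 78)]
2. ⊥bis P0·P1 via (33.66,19.265): [(36.7232, 0) (74, 0) (74, 78) (24.321, 78)]  |A|=3391.2775
3. ⊥bis P0·P2 via (38.265,39.63): [(31.1101, 35.3015) (36.7232, 0) (74, 0) (74, 61.2486)]  |A|=1971.4356
4. ⊥bis P0·P3 via (36.89,30.07): [(47.0709, 44.9573) (32.8754, 24.1995) (36.7232, 0) (74, 0) (74, 61.2486)]  |A|=1874.315
5. canonical 5-gon: [(47.0709, 44.9573) (32.8754, 24.1995) (36.7232, 0) (74, 0) (74, 61.2486)]
6. shoelace: 1874.315

Area of P0's cell: 1874.3150 (5 vertices)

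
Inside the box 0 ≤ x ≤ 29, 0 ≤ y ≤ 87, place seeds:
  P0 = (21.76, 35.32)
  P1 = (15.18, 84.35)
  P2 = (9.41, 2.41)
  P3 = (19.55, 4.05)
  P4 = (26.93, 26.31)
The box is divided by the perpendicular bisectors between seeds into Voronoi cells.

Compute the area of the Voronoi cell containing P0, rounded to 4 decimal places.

1. box [0,29]×[0,87]: [(0, 0) (29, 0) (29, 87) (0, 87)]
2. ⊥bis P0·P1 via (18.47,59.835): [(0, 57.3563) (0, 0) (29, 0) (29, 61.2482)]  |A|=1719.7641
3. ⊥bis P0·P2 via (15.585,18.865): [(0, 57.3563) (0, 24.7135) (29, 13.8308) (29, 61.2482)]  |A|=1160.8714
4. ⊥bis P0·P3 via (20.655,19.685): [(0, 57.3563) (0, 24.7135) (11.7165, 20.3167) (29, 19.0952) (29, 61.2482)]  |A|=1115.3776
5. ⊥bis P0·P4 via (24.345,30.815): [(0, 57.3563) (0, 24.7135) (8.29, 21.6026) (29, 33.4861) (29, 61.2482)]  |A|=957.3415
6. canonical 5-gon: [(0, 57.3563) (0, 24.7135) (8.29, 21.6026) (29, 33.4861) (29, 61.2482)]
7. shoelace: 957.3415

Area of P0's cell: 957.3415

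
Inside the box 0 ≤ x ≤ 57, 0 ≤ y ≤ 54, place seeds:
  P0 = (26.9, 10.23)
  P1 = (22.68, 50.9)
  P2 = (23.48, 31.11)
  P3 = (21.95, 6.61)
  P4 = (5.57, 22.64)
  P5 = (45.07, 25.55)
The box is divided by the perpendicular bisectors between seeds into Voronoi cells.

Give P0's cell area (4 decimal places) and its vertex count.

1. box [0,57]×[0,54]: [(0, 0) (57, 0) (57, 54) (0, 54)]
2. ⊥bis P0·P1 via (24.79,30.565): [(0, 27.9927) (0, 0) (57, 0) (57, 33.9072)]  |A|=1764.1475
3. ⊥bis P0·P2 via (25.19,20.67): [(0, 16.5441) (0, 0) (57, 0) (57, 25.8803)]  |A|=1209.0928
4. ⊥bis P0·P3 via (24.425,8.42): [(16.5066, 19.2477) (30.5827, 0) (57, 0) (57, 25.8803)]  |A|=778.2271
5. ⊥bis P0·P4 via (16.235,16.435): [(18.0152, 19.4948) (17.2667, 18.2083) (30.5827, 0) (57, 0) (57, 25.8803)]  |A|=777.3491
6. ⊥bis P0·P5 via (35.985,17.89): [(32.6156, 21.8863) (18.0152, 19.4948) (17.2667, 18.2083) (30.5827, 0) (51.0689, 0)]  |A|=396.9068
7. canonical 5-gon: [(32.6156, 21.8863) (18.0152, 19.4948) (17.2667, 18.2083) (30.5827, 0) (51.0689, 0)]
8. shoelace: 396.9068

Area of P0's cell: 396.9068 (5 vertices)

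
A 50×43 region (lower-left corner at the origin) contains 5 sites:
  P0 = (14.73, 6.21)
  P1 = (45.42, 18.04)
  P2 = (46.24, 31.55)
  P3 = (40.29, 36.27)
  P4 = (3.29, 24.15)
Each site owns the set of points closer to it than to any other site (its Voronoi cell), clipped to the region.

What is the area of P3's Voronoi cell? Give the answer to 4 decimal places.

1. box [0,50]×[0,43]: [(0, 0) (50, 0) (50, 43) (0, 43)]
2. ⊥bis P3·P0 via (27.51,21.24): [(50, 2.1168) (50, 43) (1.919, 43)]  |A|=982.8531
3. ⊥bis P3·P1 via (42.855,27.155): [(26.099, 22.4398) (50, 29.1656) (50, 43) (1.919, 43)]  |A|=659.6054
4. ⊥bis P3·P2 via (43.265,33.91): [(26.099, 22.4398) (36.4843, 25.3622) (50, 42.4001) (50, 43) (1.919, 43)]  |A|=570.1686
5. ⊥bis P3·P4 via (21.79,30.21): [(23.6544, 24.5184) (26.099, 22.4398) (36.4843, 25.3622) (50, 42.4001) (50, 43) (17.6004, 43)]  |A|=425.2603
6. canonical 6-gon: [(23.6544, 24.5184) (26.099, 22.4398) (36.4843, 25.3622) (50, 42.4001) (50, 43) (17.6004, 43)]
7. shoelace: 425.2603

Area of P3's cell: 425.2603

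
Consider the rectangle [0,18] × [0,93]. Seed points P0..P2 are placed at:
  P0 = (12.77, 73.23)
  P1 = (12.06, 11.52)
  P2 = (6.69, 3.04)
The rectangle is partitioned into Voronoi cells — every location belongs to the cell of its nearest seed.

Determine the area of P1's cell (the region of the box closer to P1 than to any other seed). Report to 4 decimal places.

Area of P1's cell: 628.1428

1. box [0,18]×[0,93]: [(0, 0) (18, 0) (18, 93) (0, 93)]
2. ⊥bis P1·P0 via (12.415,42.375): [(0, 42.5178) (0, 0) (18, 0) (18, 42.3107)]  |A|=763.4572
3. ⊥bis P1·P2 via (9.375,7.28): [(0, 42.5178) (0, 13.2168) (18, 1.8182) (18, 42.3107)]  |A|=628.1428
4. canonical 4-gon: [(0, 42.5178) (0, 13.2168) (18, 1.8182) (18, 42.3107)]
5. shoelace: 628.1428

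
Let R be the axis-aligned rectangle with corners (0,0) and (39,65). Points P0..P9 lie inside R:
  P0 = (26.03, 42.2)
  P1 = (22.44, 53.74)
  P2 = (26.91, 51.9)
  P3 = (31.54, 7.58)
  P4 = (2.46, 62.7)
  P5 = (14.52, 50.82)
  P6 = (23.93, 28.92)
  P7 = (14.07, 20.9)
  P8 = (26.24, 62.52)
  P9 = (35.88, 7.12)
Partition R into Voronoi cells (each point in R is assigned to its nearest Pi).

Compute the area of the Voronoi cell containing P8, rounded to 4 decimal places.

Area of P8's cell: 155.3091

1. box [0,39]×[0,65]: [(0, 0) (39, 0) (39, 65) (0, 65)]
2. ⊥bis P8·P0 via (26.135,52.36): [(0, 52.6301) (39, 52.227) (39, 65) (0, 65)]  |A|=490.2858
3. ⊥bis P8·P1 via (24.34,58.13): [(37.954, 52.2379) (39, 52.227) (39, 65) (8.4667, 65)]  |A|=201.5158
4. ⊥bis P8·P2 via (26.575,57.21): [(26.4796, 57.204) (39, 57.9939) (39, 65) (8.4667, 65)]  |A|=162.8789
5. ⊥bis P8·P3 via (28.89,35.05): [(26.4796, 57.204) (39, 57.9939) (39, 65) (8.4667, 65)]  |A|=162.8789
6. ⊥bis P8·P4 via (14.35,62.61): [(14.3488, 62.4542) (26.4796, 57.204) (39, 57.9939) (39, 65) (14.3681, 65)]  |A|=155.367
7. ⊥bis P8·P5 via (20.38,56.67): [(14.3508, 62.7096) (14.8011, 62.2585) (26.4796, 57.204) (39, 57.9939) (39, 65) (14.3681, 65)]  |A|=155.3091
8. ⊥bis P8·P6 via (25.085,45.72): [(14.3508, 62.7096) (14.8011, 62.2585) (26.4796, 57.204) (39, 57.9939) (39, 65) (14.3681, 65)]  |A|=155.3091
9. ⊥bis P8·P7 via (20.155,41.71): [(14.3508, 62.7096) (14.8011, 62.2585) (26.4796, 57.204) (39, 57.9939) (39, 65) (14.3681, 65)]  |A|=155.3091
10. ⊥bis P8·P9 via (31.06,34.82): [(14.3508, 62.7096) (14.8011, 62.2585) (26.4796, 57.204) (39, 57.9939) (39, 65) (14.3681, 65)]  |A|=155.3091
11. canonical 6-gon: [(14.3508, 62.7096) (14.8011, 62.2585) (26.4796, 57.204) (39, 57.9939) (39, 65) (14.3681, 65)]
12. shoelace: 155.3091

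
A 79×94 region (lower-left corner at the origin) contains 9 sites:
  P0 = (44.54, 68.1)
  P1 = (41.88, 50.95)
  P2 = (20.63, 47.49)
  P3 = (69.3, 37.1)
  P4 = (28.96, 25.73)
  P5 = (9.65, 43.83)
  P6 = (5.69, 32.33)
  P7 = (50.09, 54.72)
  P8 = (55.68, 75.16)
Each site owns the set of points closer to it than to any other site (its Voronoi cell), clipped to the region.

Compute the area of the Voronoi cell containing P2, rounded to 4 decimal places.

1. box [0,79]×[0,94]: [(0, 0) (79, 0) (79, 94) (0, 94)]
2. ⊥bis P2·P0 via (32.585,57.795): [(0, 0) (79, 0) (79, 3.9482) (1.3769, 94) (0, 94)]  |A|=3930.951
3. ⊥bis P2·P1 via (31.255,49.22): [(0, 0) (39.2692, 0) (29.2239, 61.6943) (1.3769, 94) (0, 94)]  |A|=2607.1059
4. ⊥bis P2·P3 via (44.965,42.295): [(0, 0) (35.9359, 0) (37.8269, 8.8579) (29.2239, 61.6943) (1.3769, 94) (0, 94)]  |A|=2592.3431
5. ⊥bis P2·P4 via (24.795,36.61): [(0, 27.1182) (32.8087, 39.6777) (29.2239, 61.6943) (1.3769, 94) (0, 94)]  |A|=1383.1939
6. ⊥bis P2·P5 via (15.14,45.66): [(0, 91.08) (18.9079, 34.3563) (32.8087, 39.6777) (29.2239, 61.6943) (1.3769, 94) (0, 94)]  |A|=778.5023
7. ⊥bis P2·P6 via (13.16,39.91): [(0, 91.08) (18.9079, 34.3563) (32.8087, 39.6777) (29.2239, 61.6943) (1.3769, 94) (0, 94)]  |A|=778.5023
8. ⊥bis P2·P7 via (35.36,51.105): [(0, 91.08) (18.9079, 34.3563) (32.8087, 39.6777) (29.2239, 61.6943) (1.3769, 94) (0, 94)]  |A|=778.5023
9. ⊥bis P2·P8 via (38.155,61.325): [(0, 91.08) (18.9079, 34.3563) (32.8087, 39.6777) (29.2239, 61.6943) (1.3769, 94) (0, 94)]  |A|=778.5023
10. canonical 6-gon: [(0, 91.08) (18.9079, 34.3563) (32.8087, 39.6777) (29.2239, 61.6943) (1.3769, 94) (0, 94)]
11. shoelace: 778.5023

Area of P2's cell: 778.5023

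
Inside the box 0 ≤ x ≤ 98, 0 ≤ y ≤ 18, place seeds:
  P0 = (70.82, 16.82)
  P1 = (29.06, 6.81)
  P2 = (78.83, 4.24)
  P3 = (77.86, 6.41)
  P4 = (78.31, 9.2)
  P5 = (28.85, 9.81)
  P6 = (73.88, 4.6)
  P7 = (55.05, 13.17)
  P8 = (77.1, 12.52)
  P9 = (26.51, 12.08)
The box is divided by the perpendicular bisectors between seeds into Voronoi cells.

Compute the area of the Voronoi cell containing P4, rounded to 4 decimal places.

1. box [0,98]×[0,18]: [(0, 0) (98, 0) (98, 18) (0, 18)]
2. ⊥bis P4·P0 via (74.565,13.01): [(61.3292, 0) (98, 0) (98, 18) (79.6416, 18)]  |A|=495.2628
3. ⊥bis P4·P1 via (53.685,8.005): [(61.3292, 0) (98, 0) (98, 18) (79.6416, 18)]  |A|=495.2628
4. ⊥bis P4·P2 via (78.57,6.72): [(66.9236, 5.499) (98, 8.757) (98, 18) (79.6416, 18)]  |A|=258.3681
5. ⊥bis P4·P3 via (78.085,7.805): [(70.5123, 9.0264) (82.353, 7.1166) (98, 8.757) (98, 18) (79.6416, 18)]  |A|=234.0578
6. ⊥bis P4·P5 via (53.58,9.505): [(70.5123, 9.0264) (82.353, 7.1166) (98, 8.757) (98, 18) (79.6416, 18)]  |A|=234.0578
7. ⊥bis P4·P6 via (76.095,6.9): [(72.1824, 10.668) (74.5659, 8.3726) (82.353, 7.1166) (98, 8.757) (98, 18) (79.6416, 18)]  |A|=230.1846
8. ⊥bis P4·P7 via (66.68,11.185): [(72.1824, 10.668) (74.5659, 8.3726) (82.353, 7.1166) (98, 8.757) (98, 18) (79.6416, 18)]  |A|=230.1846
9. ⊥bis P4·P8 via (77.705,10.86): [(73.554, 9.3471) (74.5659, 8.3726) (82.353, 7.1166) (98, 8.757) (98, 18) (97.2957, 18)]  |A|=143.8504
10. ⊥bis P4·P9 via (52.41,10.64): [(73.554, 9.3471) (74.5659, 8.3726) (82.353, 7.1166) (98, 8.757) (98, 18) (97.2957, 18)]  |A|=143.8504
11. canonical 6-gon: [(73.554, 9.3471) (74.5659, 8.3726) (82.353, 7.1166) (98, 8.757) (98, 18) (97.2957, 18)]
12. shoelace: 143.8504

Area of P4's cell: 143.8504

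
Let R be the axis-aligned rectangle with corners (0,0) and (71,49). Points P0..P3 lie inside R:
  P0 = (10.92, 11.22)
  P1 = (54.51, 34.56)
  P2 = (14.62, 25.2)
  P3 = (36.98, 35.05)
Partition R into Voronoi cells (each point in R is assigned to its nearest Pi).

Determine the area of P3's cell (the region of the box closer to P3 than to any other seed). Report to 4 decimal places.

Area of P3's cell: 803.4095

1. box [0,71]×[0,49]: [(0, 0) (71, 0) (71, 49) (0, 49)]
2. ⊥bis P3·P0 via (23.95,23.135): [(45.1053, 0) (71, 0) (71, 49) (0.2983, 49)]  |A|=2366.6115
3. ⊥bis P3·P1 via (45.745,34.805): [(44.782, 0.3535) (46.1418, 49) (0.2983, 49)]  |A|=1115.0612
4. ⊥bis P3·P2 via (25.8,30.125): [(33.4611, 12.7338) (44.782, 0.3535) (46.1418, 49) (17.4852, 49)]  |A|=803.4095
5. canonical 4-gon: [(33.4611, 12.7338) (44.782, 0.3535) (46.1418, 49) (17.4852, 49)]
6. shoelace: 803.4095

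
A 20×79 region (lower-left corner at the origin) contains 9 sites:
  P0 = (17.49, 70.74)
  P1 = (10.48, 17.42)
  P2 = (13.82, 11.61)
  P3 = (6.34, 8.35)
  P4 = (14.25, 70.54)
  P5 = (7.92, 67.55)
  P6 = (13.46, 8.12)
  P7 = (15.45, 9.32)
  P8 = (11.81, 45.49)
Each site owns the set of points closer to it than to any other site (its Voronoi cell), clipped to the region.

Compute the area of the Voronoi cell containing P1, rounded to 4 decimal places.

1. box [0,20]×[0,79]: [(0, 0) (20, 0) (20, 79) (0, 79)]
2. ⊥bis P1·P0 via (13.985,44.08): [(0, 45.9186) (0, 0) (20, 0) (20, 43.2892)]  |A|=892.0782
3. ⊥bis P1·P2 via (12.15,14.515): [(0, 45.9186) (0, 7.5303) (20, 19.0277) (20, 43.2892)]  |A|=626.4976
4. ⊥bis P1·P3 via (8.41,12.885): [(0, 45.9186) (0, 16.7237) (8.9142, 12.6548) (20, 19.0277) (20, 43.2892)]  |A|=585.5215
5. ⊥bis P1·P4 via (12.365,43.98): [(17.5383, 43.6128) (0, 44.8576) (0, 16.7237) (8.9142, 12.6548) (20, 19.0277) (20, 43.2892)]  |A|=576.217
6. ⊥bis P1·P5 via (9.2,42.485): [(0, 42.0152) (0, 16.7237) (8.9142, 12.6548) (20, 19.0277) (20, 43.0365)]  |A|=543.9604
7. ⊥bis P1·P6 via (11.97,12.77): [(0, 42.0152) (0, 16.7237) (8.9142, 12.6548) (20, 19.0277) (20, 43.0365)]  |A|=543.9604
8. ⊥bis P1·P7 via (12.965,13.37): [(0, 42.0152) (0, 16.7237) (8.9142, 12.6548) (20, 19.0277) (20, 43.0365)]  |A|=543.9604
9. ⊥bis P1·P8 via (11.145,31.455): [(0, 31.9831) (0, 16.7237) (8.9142, 12.6548) (20, 19.0277) (20, 31.0354)]  |A|=323.6284
10. canonical 5-gon: [(0, 31.9831) (0, 16.7237) (8.9142, 12.6548) (20, 19.0277) (20, 31.0354)]
11. shoelace: 323.6284

Area of P1's cell: 323.6284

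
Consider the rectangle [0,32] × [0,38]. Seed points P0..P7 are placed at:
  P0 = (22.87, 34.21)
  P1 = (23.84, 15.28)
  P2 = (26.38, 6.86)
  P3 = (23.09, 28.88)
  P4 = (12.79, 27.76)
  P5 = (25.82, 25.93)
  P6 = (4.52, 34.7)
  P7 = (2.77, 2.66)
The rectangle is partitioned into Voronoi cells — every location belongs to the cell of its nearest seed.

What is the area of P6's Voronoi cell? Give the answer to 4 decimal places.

Area of P6's cell: 122.2739

1. box [0,32]×[0,38]: [(0, 0) (32, 0) (32, 38) (0, 38)]
2. ⊥bis P6·P0 via (13.695,34.455): [(0, 0) (12.7749, 0) (13.7897, 38) (0, 38)]  |A|=504.7276
3. ⊥bis P6·P1 via (14.18,24.99): [(0, 10.883) (13.4221, 24.236) (13.7897, 38) (0, 38)]  |A|=276.884
4. ⊥bis P6·P2 via (15.45,20.78): [(0, 10.883) (13.4221, 24.236) (13.7897, 38) (0, 38)]  |A|=276.884
5. ⊥bis P6·P3 via (13.805,31.79): [(0, 10.883) (10.5384, 21.3671) (13.607, 31.1581) (13.7897, 38) (0, 38)]  |A|=267.1684
6. ⊥bis P6·P4 via (8.655,31.23): [(0, 20.9163) (13.7717, 37.3273) (13.7897, 38) (0, 38)]  |A|=122.2739
7. ⊥bis P6·P5 via (15.17,30.315): [(0, 20.9163) (13.7717, 37.3273) (13.7897, 38) (0, 38)]  |A|=122.2739
8. ⊥bis P6·P7 via (3.645,18.68): [(0, 20.9163) (13.7717, 37.3273) (13.7897, 38) (0, 38)]  |A|=122.2739
9. canonical 4-gon: [(0, 20.9163) (13.7717, 37.3273) (13.7897, 38) (0, 38)]
10. shoelace: 122.2739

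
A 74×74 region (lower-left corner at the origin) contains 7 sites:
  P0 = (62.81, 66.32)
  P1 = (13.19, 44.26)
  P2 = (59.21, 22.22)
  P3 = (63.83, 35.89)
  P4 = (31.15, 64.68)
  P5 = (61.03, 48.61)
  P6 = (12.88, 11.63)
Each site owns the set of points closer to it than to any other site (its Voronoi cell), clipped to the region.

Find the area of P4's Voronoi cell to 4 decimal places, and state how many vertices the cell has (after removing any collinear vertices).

Area of P4's cell: 851.2993 (5 vertices)

1. box [0,74]×[0,74]: [(0, 0) (74, 0) (74, 74) (0, 74)]
2. ⊥bis P4·P0 via (46.98,65.5): [(0, 0) (50.3729, 0) (46.5397, 74) (0, 74)]  |A|=3585.767
3. ⊥bis P4·P1 via (22.17,54.47): [(0, 73.9692) (48.7629, 31.0807) (46.5397, 74) (0, 74)]  |A|=999.4766
4. ⊥bis P4·P2 via (45.18,43.45): [(0, 73.9692) (39.1958, 39.4953) (48.0248, 45.33) (46.5397, 74) (0, 74)]  |A|=934.4196
5. ⊥bis P4·P3 via (47.49,50.285): [(0, 73.9692) (38.5134, 40.0955) (47.7527, 50.5832) (46.5397, 74) (0, 74)]  |A|=904.0844
6. ⊥bis P4·P5 via (46.09,56.645): [(0, 73.9692) (37.6146, 40.8861) (47.3202, 58.9324) (46.5397, 74) (0, 74)]  |A|=851.2993
7. ⊥bis P4·P6 via (22.015,38.155): [(0, 73.9692) (37.6146, 40.8861) (47.3202, 58.9324) (46.5397, 74) (0, 74)]  |A|=851.2993
8. canonical 5-gon: [(0, 73.9692) (37.6146, 40.8861) (47.3202, 58.9324) (46.5397, 74) (0, 74)]
9. shoelace: 851.2993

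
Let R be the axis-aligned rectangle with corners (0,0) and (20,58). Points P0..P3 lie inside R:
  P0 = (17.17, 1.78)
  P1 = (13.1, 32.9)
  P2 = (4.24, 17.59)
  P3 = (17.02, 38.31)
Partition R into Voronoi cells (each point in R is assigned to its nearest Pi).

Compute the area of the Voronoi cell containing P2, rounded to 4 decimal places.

Area of P2's cell: 307.3379

1. box [0,20]×[0,58]: [(0, 0) (20, 0) (20, 58) (0, 58)]
2. ⊥bis P2·P0 via (10.705,9.685): [(0, 0.9301) (20, 17.2868) (20, 58) (0, 58)]  |A|=977.8315
3. ⊥bis P2·P1 via (8.67,25.245): [(0, 30.2624) (0, 0.9301) (20, 17.2868) (20, 18.6883)]  |A|=307.3379
4. ⊥bis P2·P3 via (10.63,27.95): [(0, 30.2624) (0, 0.9301) (20, 17.2868) (20, 18.6883)]  |A|=307.3379
5. canonical 4-gon: [(0, 30.2624) (0, 0.9301) (20, 17.2868) (20, 18.6883)]
6. shoelace: 307.3379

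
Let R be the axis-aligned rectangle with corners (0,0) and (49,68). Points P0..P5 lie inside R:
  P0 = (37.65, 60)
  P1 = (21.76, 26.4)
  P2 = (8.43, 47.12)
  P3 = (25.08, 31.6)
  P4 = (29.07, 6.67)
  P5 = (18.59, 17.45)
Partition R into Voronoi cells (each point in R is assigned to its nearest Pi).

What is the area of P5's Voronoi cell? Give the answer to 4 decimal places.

1. box [0,49]×[0,68]: [(0, 0) (49, 0) (49, 68) (0, 68)]
2. ⊥bis P5·P0 via (28.12,38.725): [(0, 51.3212) (0, 0) (49, 0) (49, 29.3719)]  |A|=1976.9812
3. ⊥bis P5·P1 via (20.175,21.925): [(0, 29.0708) (0, 0) (49, 0) (49, 11.7155)]  |A|=999.2633
4. ⊥bis P5·P2 via (13.51,32.285): [(2.027, 28.3528) (0, 27.6587) (0, 0) (49, 0) (49, 11.7155)]  |A|=997.8322
5. ⊥bis P5·P3 via (21.835,24.525): [(2.027, 28.3528) (0, 27.6587) (0, 0) (49, 0) (49, 11.7155)]  |A|=997.8322
6. ⊥bis P5·P4 via (23.83,12.06): [(30.2916, 18.3418) (2.027, 28.3528) (0, 27.6587) (0, 0) (11.4248, 0)]  |A|=543.6448
7. canonical 5-gon: [(30.2916, 18.3418) (2.027, 28.3528) (0, 27.6587) (0, 0) (11.4248, 0)]
8. shoelace: 543.6448

Area of P5's cell: 543.6448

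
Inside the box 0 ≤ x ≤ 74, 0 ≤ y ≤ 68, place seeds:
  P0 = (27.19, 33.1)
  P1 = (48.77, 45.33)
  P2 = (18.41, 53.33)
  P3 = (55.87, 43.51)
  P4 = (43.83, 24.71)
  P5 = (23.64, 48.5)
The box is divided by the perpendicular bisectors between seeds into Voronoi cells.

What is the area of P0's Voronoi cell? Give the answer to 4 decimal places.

Area of P0's cell: 1197.6654

1. box [0,74]×[0,68]: [(0, 0) (74, 0) (74, 68) (0, 68)]
2. ⊥bis P0·P1 via (37.98,39.215): [(0, 0) (60.2043, 0) (21.6667, 68) (0, 68)]  |A|=2783.6132
3. ⊥bis P0·P2 via (22.8,43.215): [(0, 33.3196) (0, 0) (60.2043, 0) (33.1639, 47.713)]  |A|=1988.7681
4. ⊥bis P0·P3 via (41.53,38.305): [(0, 33.3196) (0, 0) (55.4336, 0) (46.9352, 23.4134) (33.1639, 47.713)]  |A|=1932.9194
5. ⊥bis P0·P4 via (35.51,28.905): [(0, 33.3196) (0, 0) (20.9359, 0) (39.4238, 36.6673) (33.1639, 47.713)]  |A|=1268.835
6. ⊥bis P0·P5 via (25.415,40.8): [(7.9697, 36.7785) (0, 33.3196) (0, 0) (20.9359, 0) (39.4238, 36.6673) (35.7337, 43.1787)]  |A|=1197.6654
7. canonical 6-gon: [(7.9697, 36.7785) (0, 33.3196) (0, 0) (20.9359, 0) (39.4238, 36.6673) (35.7337, 43.1787)]
8. shoelace: 1197.6654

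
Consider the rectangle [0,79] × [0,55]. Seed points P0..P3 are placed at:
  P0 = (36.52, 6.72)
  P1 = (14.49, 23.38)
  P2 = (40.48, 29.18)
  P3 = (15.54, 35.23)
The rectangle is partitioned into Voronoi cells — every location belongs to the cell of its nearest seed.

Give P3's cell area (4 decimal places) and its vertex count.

1. box [0,79]×[0,55]: [(0, 0) (79, 0) (79, 55) (0, 55)]
2. ⊥bis P3·P0 via (26.03,20.975): [(0, 1.82) (72.267, 55) (0, 55)]  |A|=1921.5806
3. ⊥bis P3·P1 via (15.015,29.305): [(0, 30.6354) (34.9494, 27.5387) (72.267, 55) (0, 55)]  |A|=1418.0386
4. ⊥bis P3·P2 via (28.01,32.205): [(0, 30.6354) (27.0479, 28.2388) (33.5397, 55) (0, 55)]  |A|=778.2855
5. canonical 4-gon: [(0, 30.6354) (27.0479, 28.2388) (33.5397, 55) (0, 55)]
6. shoelace: 778.2855

Area of P3's cell: 778.2855 (4 vertices)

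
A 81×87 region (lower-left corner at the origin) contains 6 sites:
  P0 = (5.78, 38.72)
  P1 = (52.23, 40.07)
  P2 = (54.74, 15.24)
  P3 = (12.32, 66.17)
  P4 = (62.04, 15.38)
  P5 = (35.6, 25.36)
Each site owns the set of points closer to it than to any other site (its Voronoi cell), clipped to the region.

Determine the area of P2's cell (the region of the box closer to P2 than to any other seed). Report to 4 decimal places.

1. box [0,81]×[0,87]: [(0, 0) (81, 0) (81, 87) (0, 87)]
2. ⊥bis P2·P0 via (30.26,26.98): [(17.3211, 0) (81, 0) (81, 87) (59.0441, 87)]  |A|=3725.1154
3. ⊥bis P2·P1 via (53.485,27.655): [(29.4169, 25.222) (17.3211, 0) (81, 0) (81, 30.4364)]  |A|=1588.0579
4. ⊥bis P2·P3 via (33.53,40.705): [(29.4169, 25.222) (17.3211, 0) (81, 0) (81, 30.4364)]  |A|=1588.0579
5. ⊥bis P2·P4 via (58.39,15.31): [(58.1442, 28.126) (29.4169, 25.222) (17.3211, 0) (58.6836, 0)]  |A|=926.3986
6. ⊥bis P2·P5 via (45.17,20.3): [(58.1442, 28.126) (48.8089, 27.1823) (34.4367, 0) (58.6836, 0)]  |A|=461.0807
7. canonical 4-gon: [(58.1442, 28.126) (48.8089, 27.1823) (34.4367, 0) (58.6836, 0)]
8. shoelace: 461.0807

Area of P2's cell: 461.0807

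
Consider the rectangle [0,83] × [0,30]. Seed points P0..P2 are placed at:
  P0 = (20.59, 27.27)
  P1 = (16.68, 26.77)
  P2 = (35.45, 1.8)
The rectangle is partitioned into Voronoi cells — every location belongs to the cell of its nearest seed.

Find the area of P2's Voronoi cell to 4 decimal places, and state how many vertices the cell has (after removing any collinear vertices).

1. box [0,83]×[0,30]: [(0, 0) (83, 0) (83, 30) (0, 30)]
2. ⊥bis P2·P0 via (28.02,14.535): [(3.107, 0) (83, 0) (83, 30) (54.527, 30)]  |A|=1625.4897
3. ⊥bis P2·P1 via (26.065,14.285): [(20.7723, 10.3065) (7.0615, 0) (83, 0) (83, 30) (54.527, 30)]  |A|=1605.1118
4. canonical 5-gon: [(20.7723, 10.3065) (7.0615, 0) (83, 0) (83, 30) (54.527, 30)]
5. shoelace: 1605.1118

Area of P2's cell: 1605.1118 (5 vertices)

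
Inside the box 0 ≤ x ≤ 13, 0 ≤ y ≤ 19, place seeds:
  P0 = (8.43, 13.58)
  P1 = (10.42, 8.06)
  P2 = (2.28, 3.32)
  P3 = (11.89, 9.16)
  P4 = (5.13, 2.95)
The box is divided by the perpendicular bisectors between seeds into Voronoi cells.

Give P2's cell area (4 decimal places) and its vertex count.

1. box [0,13]×[0,19]: [(0, 0) (13, 0) (13, 19) (0, 19)]
2. ⊥bis P2·P0 via (5.355,8.45): [(0, 11.6599) (0, 0) (13, 0) (13, 3.8675)]  |A|=100.9277
3. ⊥bis P2·P1 via (6.35,5.69): [(4.4146, 9.0137) (0, 11.6599) (0, 0) (9.6633, 0)]  |A|=69.2879
4. ⊥bis P2·P3 via (7.085,6.24): [(4.4146, 9.0137) (0, 11.6599) (0, 0) (9.6633, 0)]  |A|=69.2879
5. ⊥bis P2·P4 via (3.705,3.135): [(4.4584, 8.9384) (4.4146, 9.0137) (0, 11.6599) (0, 0) (3.298, 0)]  |A|=40.8399
6. canonical 5-gon: [(4.4584, 8.9384) (4.4146, 9.0137) (0, 11.6599) (0, 0) (3.298, 0)]
7. shoelace: 40.8399

Area of P2's cell: 40.8399 (5 vertices)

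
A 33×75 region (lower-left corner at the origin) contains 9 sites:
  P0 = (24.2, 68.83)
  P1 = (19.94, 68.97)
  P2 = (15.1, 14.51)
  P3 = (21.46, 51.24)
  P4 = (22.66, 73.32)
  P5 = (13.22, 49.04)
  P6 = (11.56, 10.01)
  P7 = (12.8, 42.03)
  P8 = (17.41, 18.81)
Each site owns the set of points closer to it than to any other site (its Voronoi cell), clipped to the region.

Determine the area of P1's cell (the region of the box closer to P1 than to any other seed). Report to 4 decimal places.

Area of P1's cell: 284.3858

1. box [0,33]×[0,75]: [(0, 0) (33, 0) (33, 75) (0, 75)]
2. ⊥bis P1·P0 via (22.07,68.9): [(0, 0) (19.8057, 0) (22.2705, 75) (0, 75)]  |A|=1577.8556
3. ⊥bis P1·P2 via (17.52,41.74): [(0, 43.297) (21.1668, 41.4159) (22.2705, 75) (0, 75)]  |A|=709.4913
4. ⊥bis P1·P3 via (20.7,60.105): [(0, 58.3304) (21.784, 60.1979) (22.2705, 75) (0, 75)]  |A|=346.3901
5. ⊥bis P1·P4 via (21.3,71.145): [(0, 58.3304) (21.784, 60.1979) (22.1268, 70.628) (15.1348, 75) (0, 75)]  |A|=330.7917
6. ⊥bis P1·P5 via (16.58,59.005): [(0, 64.5954) (14.8142, 59.6004) (21.784, 60.1979) (22.1268, 70.628) (15.1348, 75) (0, 75)]  |A|=284.3858
7. ⊥bis P1·P6 via (15.75,39.49): [(0, 64.5954) (14.8142, 59.6004) (21.784, 60.1979) (22.1268, 70.628) (15.1348, 75) (0, 75)]  |A|=284.3858
8. ⊥bis P1·P7 via (16.37,55.5): [(0, 64.5954) (14.8142, 59.6004) (21.784, 60.1979) (22.1268, 70.628) (15.1348, 75) (0, 75)]  |A|=284.3858
9. ⊥bis P1·P8 via (18.675,43.89): [(0, 64.5954) (14.8142, 59.6004) (21.784, 60.1979) (22.1268, 70.628) (15.1348, 75) (0, 75)]  |A|=284.3858
10. canonical 6-gon: [(0, 64.5954) (14.8142, 59.6004) (21.784, 60.1979) (22.1268, 70.628) (15.1348, 75) (0, 75)]
11. shoelace: 284.3858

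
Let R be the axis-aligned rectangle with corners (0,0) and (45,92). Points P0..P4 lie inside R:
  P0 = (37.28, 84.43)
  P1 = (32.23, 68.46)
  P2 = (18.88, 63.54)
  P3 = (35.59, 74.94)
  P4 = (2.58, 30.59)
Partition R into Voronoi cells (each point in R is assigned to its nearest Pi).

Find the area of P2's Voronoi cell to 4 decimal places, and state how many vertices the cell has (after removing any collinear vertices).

Area of P2's cell: 1157.7635 (6 vertices)

1. box [0,45]×[0,92]: [(0, 0) (45, 0) (45, 92) (0, 92)]
2. ⊥bis P2·P0 via (28.08,73.985): [(0, 0) (45, 0) (45, 59.0818) (7.6271, 92) (0, 92)]  |A|=3524.8756
3. ⊥bis P2·P1 via (25.555,66): [(0, 0) (45, 0) (45, 13.2377) (19.9842, 81.1158) (7.6271, 92) (0, 92)]  |A|=2951.4626
4. ⊥bis P2·P3 via (27.235,69.24): [(0, 0) (45, 0) (45, 13.2377) (20.9843, 78.4022) (17.8514, 82.9944) (7.6271, 92) (0, 92)]  |A|=2949.5081
5. ⊥bis P2·P4 via (10.73,47.065): [(0, 52.373) (37.3946, 33.8743) (20.9843, 78.4022) (17.8514, 82.9944) (7.6271, 92) (0, 92)]  |A|=1157.7635
6. canonical 6-gon: [(0, 52.373) (37.3946, 33.8743) (20.9843, 78.4022) (17.8514, 82.9944) (7.6271, 92) (0, 92)]
7. shoelace: 1157.7635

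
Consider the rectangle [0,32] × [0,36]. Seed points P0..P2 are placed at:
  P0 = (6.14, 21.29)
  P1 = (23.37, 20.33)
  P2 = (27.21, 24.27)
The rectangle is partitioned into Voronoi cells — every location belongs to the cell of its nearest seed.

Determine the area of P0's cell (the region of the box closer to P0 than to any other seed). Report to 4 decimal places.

Area of P0's cell: 523.9364

1. box [0,32]×[0,36]: [(0, 0) (32, 0) (32, 36) (0, 36)]
2. ⊥bis P0·P1 via (14.755,20.81): [(0, 0) (13.5955, 0) (15.6013, 36) (0, 36)]  |A|=525.5437
3. ⊥bis P0·P2 via (16.675,22.78): [(0, 0) (13.5955, 0) (15.3764, 31.962) (14.8053, 36) (0, 36)]  |A|=523.9364
4. canonical 5-gon: [(0, 0) (13.5955, 0) (15.3764, 31.962) (14.8053, 36) (0, 36)]
5. shoelace: 523.9364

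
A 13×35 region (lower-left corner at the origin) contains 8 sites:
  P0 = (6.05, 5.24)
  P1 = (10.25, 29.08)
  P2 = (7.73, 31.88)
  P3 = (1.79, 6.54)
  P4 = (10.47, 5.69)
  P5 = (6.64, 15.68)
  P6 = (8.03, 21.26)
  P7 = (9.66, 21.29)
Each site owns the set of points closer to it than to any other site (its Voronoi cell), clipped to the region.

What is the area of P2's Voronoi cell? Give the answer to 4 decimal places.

1. box [0,13]×[0,35]: [(0, 0) (13, 0) (13, 35) (0, 35)]
2. ⊥bis P2·P0 via (6.89,18.56): [(0, 18.9945) (13, 18.1747) (13, 35) (0, 35)]  |A|=213.4003
3. ⊥bis P2·P1 via (8.99,30.48): [(0, 22.389) (13, 34.089) (13, 35) (0, 35)]  |A|=87.893
4. ⊥bis P2·P3 via (4.76,19.21): [(0, 22.389) (13, 34.089) (13, 35) (0, 35)]  |A|=87.893
5. ⊥bis P2·P4 via (9.1,18.785): [(0, 22.389) (13, 34.089) (13, 35) (0, 35)]  |A|=87.893
6. ⊥bis P2·P5 via (7.185,23.78): [(0, 24.2634) (1.9378, 24.1331) (13, 34.089) (13, 35) (0, 35)]  |A|=86.0768
7. ⊥bis P2·P6 via (7.88,26.57): [(0, 26.3474) (4.5407, 26.4757) (13, 34.089) (13, 35) (0, 35)]  |A|=78.906
8. ⊥bis P2·P7 via (8.695,26.585): [(0, 26.3474) (4.5407, 26.4757) (13, 34.089) (13, 35) (0, 35)]  |A|=78.906
9. canonical 5-gon: [(0, 26.3474) (4.5407, 26.4757) (13, 34.089) (13, 35) (0, 35)]
10. shoelace: 78.906

Area of P2's cell: 78.9060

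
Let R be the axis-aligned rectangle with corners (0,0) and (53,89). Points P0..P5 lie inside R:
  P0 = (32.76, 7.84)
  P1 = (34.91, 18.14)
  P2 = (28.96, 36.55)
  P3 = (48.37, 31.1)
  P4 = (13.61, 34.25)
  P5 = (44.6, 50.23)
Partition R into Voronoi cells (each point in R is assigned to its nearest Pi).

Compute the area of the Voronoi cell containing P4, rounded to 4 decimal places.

Area of P4's cell: 1336.6541

1. box [0,53]×[0,89]: [(0, 0) (53, 0) (53, 89) (0, 89)]
2. ⊥bis P4·P0 via (23.185,21.045): [(0, 4.2335) (53, 42.664) (53, 89) (0, 89)]  |A|=3474.2178
3. ⊥bis P4·P1 via (24.26,26.195): [(0, 4.2335) (16.9399, 16.5166) (53, 64.1939) (53, 89) (0, 89)]  |A|=3086.0325
4. ⊥bis P4·P2 via (21.285,35.4): [(0, 4.2335) (16.9399, 16.5166) (22.9281, 24.434) (13.2537, 89) (0, 89)]  |A|=1429.9208
5. ⊥bis P4·P3 via (30.99,32.675): [(0, 4.2335) (16.9399, 16.5166) (22.9281, 24.434) (13.2537, 89) (0, 89)]  |A|=1429.9208
6. ⊥bis P4·P5 via (29.105,42.24): [(0, 4.2335) (16.9399, 16.5166) (22.9281, 24.434) (16.6372, 66.4187) (4.9932, 89) (0, 89)]  |A|=1336.6541
7. canonical 6-gon: [(0, 4.2335) (16.9399, 16.5166) (22.9281, 24.434) (16.6372, 66.4187) (4.9932, 89) (0, 89)]
8. shoelace: 1336.6541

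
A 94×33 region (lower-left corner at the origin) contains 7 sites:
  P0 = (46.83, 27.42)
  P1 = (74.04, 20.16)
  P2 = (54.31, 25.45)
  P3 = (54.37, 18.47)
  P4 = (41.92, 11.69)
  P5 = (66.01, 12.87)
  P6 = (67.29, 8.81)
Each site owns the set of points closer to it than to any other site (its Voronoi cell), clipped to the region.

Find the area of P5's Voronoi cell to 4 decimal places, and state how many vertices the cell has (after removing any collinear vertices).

Area of P5's cell: 112.9655 (4 vertices)

1. box [0,94]×[0,33]: [(0, 0) (94, 0) (94, 33) (0, 33)]
2. ⊥bis P5·P0 via (56.42,20.145): [(41.1379, 0) (94, 0) (94, 33) (66.1718, 33)]  |A|=1331.3885
3. ⊥bis P5·P1 via (70.025,16.515): [(61.1131, 26.3315) (41.1379, 0) (85.0181, 0)]  |A|=577.7152
4. ⊥bis P5·P2 via (60.16,19.16): [(64.2068, 22.9238) (44.9213, 4.9873) (41.1379, 0) (85.0181, 0)]  |A|=517.1098
5. ⊥bis P5·P3 via (60.19,15.67): [(64.2068, 22.9238) (63.253, 22.0366) (52.6512, 0) (85.0181, 0)]  |A|=376.7928
6. ⊥bis P5·P4 via (53.965,12.28): [(64.2068, 22.9238) (63.253, 22.0366) (54.3895, 3.6133) (54.5665, 0) (85.0181, 0)]  |A|=373.3324
7. ⊥bis P5·P6 via (66.65,10.84): [(73.2795, 12.9301) (64.2068, 22.9238) (63.253, 22.0366) (56.2958, 7.5756)]  |A|=112.9655
8. canonical 4-gon: [(73.2795, 12.9301) (64.2068, 22.9238) (63.253, 22.0366) (56.2958, 7.5756)]
9. shoelace: 112.9655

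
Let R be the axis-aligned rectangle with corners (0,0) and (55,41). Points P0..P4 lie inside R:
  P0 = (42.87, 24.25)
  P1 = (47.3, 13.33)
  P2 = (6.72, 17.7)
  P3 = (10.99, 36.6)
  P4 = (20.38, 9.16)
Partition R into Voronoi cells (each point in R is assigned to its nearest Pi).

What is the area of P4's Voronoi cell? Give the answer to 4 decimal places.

Area of P4's cell: 488.1654

1. box [0,55]×[0,41]: [(0, 0) (55, 0) (55, 41) (0, 41)]
2. ⊥bis P4·P0 via (31.625,16.705): [(0, 0) (42.8335, 0) (15.3239, 41) (0, 41)]  |A|=1192.2262
3. ⊥bis P4·P1 via (33.84,11.245): [(0, 0) (35.5819, 0) (33.4052, 14.0518) (15.3239, 41) (0, 41)]  |A|=1141.2774
4. ⊥bis P4·P2 via (13.55,13.43): [(5.1538, 0) (35.5819, 0) (33.4052, 14.0518) (23.3282, 29.0705)]  |A|=496.7349
5. ⊥bis P4·P3 via (15.685,22.88): [(20.4849, 24.5225) (5.1538, 0) (35.5819, 0) (33.4052, 14.0518) (25.279, 26.1631)]  |A|=488.1654
6. canonical 5-gon: [(20.4849, 24.5225) (5.1538, 0) (35.5819, 0) (33.4052, 14.0518) (25.279, 26.1631)]
7. shoelace: 488.1654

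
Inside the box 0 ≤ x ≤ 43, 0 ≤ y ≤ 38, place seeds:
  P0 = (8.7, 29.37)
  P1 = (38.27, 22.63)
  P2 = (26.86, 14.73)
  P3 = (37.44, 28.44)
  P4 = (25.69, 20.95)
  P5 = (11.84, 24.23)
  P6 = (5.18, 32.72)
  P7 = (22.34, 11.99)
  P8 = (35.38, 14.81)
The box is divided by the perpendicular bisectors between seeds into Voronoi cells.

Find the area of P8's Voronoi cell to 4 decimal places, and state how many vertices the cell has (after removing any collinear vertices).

1. box [0,43]×[0,38]: [(0, 0) (43, 0) (43, 38) (0, 38)]
2. ⊥bis P8·P0 via (22.04,22.09): [(9.9849, 0) (43, 0) (43, 38) (30.7225, 38)]  |A|=860.5593
3. ⊥bis P8·P1 via (36.825,18.72): [(22.991, 23.8326) (9.9849, 0) (43, 0) (43, 16.4379)]  |A|=557.8711
4. ⊥bis P8·P2 via (31.12,14.77): [(31.0629, 20.8495) (31.2587, 0) (43, 0) (43, 16.4379)]  |A|=220.5106
5. ⊥bis P8·P3 via (36.41,21.625): [(31.0629, 20.8495) (31.2587, 0) (43, 0) (43, 16.4379)]  |A|=220.5106
6. ⊥bis P8·P4 via (30.535,17.88): [(32.1597, 20.4441) (31.0827, 18.7443) (31.2587, 0) (43, 0) (43, 16.4379)]  |A|=219.3601
7. ⊥bis P8·P5 via (23.61,19.52): [(32.1597, 20.4441) (31.0827, 18.7443) (31.2587, 0) (43, 0) (43, 16.4379)]  |A|=219.3601
8. ⊥bis P8·P6 via (20.28,23.765): [(32.1597, 20.4441) (31.0827, 18.7443) (31.2587, 0) (43, 0) (43, 16.4379)]  |A|=219.3601
9. ⊥bis P8·P7 via (28.86,13.4): [(32.1597, 20.4441) (31.0827, 18.7443) (31.236, 2.413) (31.7579, 0) (43, 0) (43, 16.4379)]  |A|=218.7579
10. canonical 6-gon: [(32.1597, 20.4441) (31.0827, 18.7443) (31.236, 2.413) (31.7579, 0) (43, 0) (43, 16.4379)]
11. shoelace: 218.7579

Area of P8's cell: 218.7579 (6 vertices)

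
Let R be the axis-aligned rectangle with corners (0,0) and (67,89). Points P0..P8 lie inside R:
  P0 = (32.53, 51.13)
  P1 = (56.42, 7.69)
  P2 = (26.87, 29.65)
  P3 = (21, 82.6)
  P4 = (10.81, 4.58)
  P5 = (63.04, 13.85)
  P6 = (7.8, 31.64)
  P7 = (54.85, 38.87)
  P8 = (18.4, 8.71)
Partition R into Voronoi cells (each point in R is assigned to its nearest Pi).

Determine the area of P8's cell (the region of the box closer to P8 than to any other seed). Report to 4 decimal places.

1. box [0,67]×[0,89]: [(0, 0) (67, 0) (67, 89) (0, 89)]
2. ⊥bis P8·P0 via (25.465,29.92): [(0, 38.4023) (0, 0) (67, 0) (67, 16.0848)]  |A|=1825.3186
3. ⊥bis P8·P1 via (37.41,8.2): [(37.8817, 25.784) (0, 38.4023) (0, 0) (37.19, 0)]  |A|=1206.8275
4. ⊥bis P8·P2 via (22.635,19.18): [(37.5428, 13.15) (0, 28.3356) (0, 0) (37.19, 0)]  |A|=776.4226
5. ⊥bis P8·P3 via (19.7,45.655): [(37.5428, 13.15) (0, 28.3356) (0, 0) (37.19, 0)]  |A|=776.4226
6. ⊥bis P8·P4 via (14.605,6.645): [(37.5428, 13.15) (3.5932, 26.8822) (18.2208, 0) (37.19, 0)]  |A|=480.6075
7. ⊥bis P8·P5 via (40.72,11.28): [(37.5428, 13.15) (3.5932, 26.8822) (18.2208, 0) (37.19, 0)]  |A|=480.6075
8. ⊥bis P8·P6 via (13.1,20.175): [(37.5428, 13.15) (16.4017, 21.7013) (8.42, 18.0116) (18.2208, 0) (37.19, 0)]  |A|=436.3013
9. ⊥bis P8·P7 via (36.625,23.79): [(37.5428, 13.15) (16.4017, 21.7013) (8.42, 18.0116) (18.2208, 0) (37.19, 0)]  |A|=436.3013
10. canonical 5-gon: [(37.5428, 13.15) (16.4017, 21.7013) (8.42, 18.0116) (18.2208, 0) (37.19, 0)]
11. shoelace: 436.3013

Area of P8's cell: 436.3013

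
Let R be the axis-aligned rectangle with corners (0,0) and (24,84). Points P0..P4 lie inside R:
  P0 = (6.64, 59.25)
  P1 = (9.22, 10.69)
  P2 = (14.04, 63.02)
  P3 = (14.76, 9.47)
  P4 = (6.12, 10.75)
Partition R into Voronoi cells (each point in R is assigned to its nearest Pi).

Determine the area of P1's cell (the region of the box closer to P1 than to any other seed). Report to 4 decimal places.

Area of P1's cell: 205.9631

1. box [0,24]×[0,84]: [(0, 0) (24, 0) (24, 84) (0, 84)]
2. ⊥bis P1·P0 via (7.93,34.97): [(0, 34.5487) (0, 0) (24, 0) (24, 35.8238)]  |A|=844.4698
3. ⊥bis P1·P2 via (11.63,36.855): [(23.2552, 35.7842) (0, 34.5487) (0, 0) (24, 0) (24, 35.7156)]  |A|=844.4295
4. ⊥bis P1·P3 via (11.99,10.08): [(17.5841, 35.4829) (0, 34.5487) (0, 0) (9.7702, 0)]  |A|=477.0924
5. ⊥bis P1·P4 via (7.67,10.72): [(17.5841, 35.4829) (8.1396, 34.9811) (7.4625, 0) (9.7702, 0)]  |A|=205.9631
6. canonical 4-gon: [(17.5841, 35.4829) (8.1396, 34.9811) (7.4625, 0) (9.7702, 0)]
7. shoelace: 205.9631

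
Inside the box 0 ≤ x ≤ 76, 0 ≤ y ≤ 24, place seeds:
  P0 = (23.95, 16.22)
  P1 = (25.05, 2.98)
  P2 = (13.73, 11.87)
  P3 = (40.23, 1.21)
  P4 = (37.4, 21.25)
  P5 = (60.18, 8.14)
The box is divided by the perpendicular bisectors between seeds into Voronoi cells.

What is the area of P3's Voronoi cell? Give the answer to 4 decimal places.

Area of P3's cell: 192.6851

1. box [0,76]×[0,24]: [(0, 0) (76, 0) (76, 24) (0, 24)]
2. ⊥bis P3·P0 via (32.09,8.715): [(24.0549, 0) (76, 0) (76, 24) (46.1826, 24)]  |A|=981.1503
3. ⊥bis P3·P1 via (32.64,2.095): [(33.6033, 10.3563) (32.3957, 0) (76, 0) (76, 24) (46.1826, 24)]  |A|=937.96
4. ⊥bis P3·P2 via (26.98,6.54): [(33.6033, 10.3563) (32.3957, 0) (76, 0) (76, 24) (46.1826, 24)]  |A|=937.96
5. ⊥bis P3·P4 via (38.815,11.23): [(33.7492, 10.5146) (33.6033, 10.3563) (32.3957, 0) (76, 0) (76, 16.4812)]  |A|=578.0727
6. ⊥bis P3·P5 via (50.205,4.675): [(47.5019, 12.4567) (33.7492, 10.5146) (33.6033, 10.3563) (32.3957, 0) (51.8289, 0)]  |A|=192.6851
7. canonical 5-gon: [(47.5019, 12.4567) (33.7492, 10.5146) (33.6033, 10.3563) (32.3957, 0) (51.8289, 0)]
8. shoelace: 192.6851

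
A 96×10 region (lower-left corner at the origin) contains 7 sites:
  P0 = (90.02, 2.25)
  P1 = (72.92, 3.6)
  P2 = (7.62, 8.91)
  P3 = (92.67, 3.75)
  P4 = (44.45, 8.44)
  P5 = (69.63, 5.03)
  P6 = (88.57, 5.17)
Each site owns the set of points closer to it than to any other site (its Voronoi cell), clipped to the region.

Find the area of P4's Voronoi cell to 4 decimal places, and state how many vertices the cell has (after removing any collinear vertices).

Area of P4's cell: 308.1694 (4 vertices)

1. box [0,96]×[0,10]: [(0, 0) (96, 0) (96, 10) (0, 10)]
2. ⊥bis P4·P0 via (67.235,5.345): [(0, 0) (66.509, 0) (67.8673, 10) (0, 10)]  |A|=671.8814
3. ⊥bis P4·P1 via (58.685,6.02): [(0, 0) (57.6616, 0) (59.3616, 10) (0, 10)]  |A|=585.116
4. ⊥bis P4·P2 via (26.035,8.675): [(25.9243, 0) (57.6616, 0) (59.3616, 10) (26.0519, 10)]  |A|=325.2349
5. ⊥bis P4·P3 via (68.56,6.095): [(25.9243, 0) (57.6616, 0) (59.3616, 10) (26.0519, 10)]  |A|=325.2349
6. ⊥bis P4·P5 via (57.04,6.735): [(25.9243, 0) (56.1279, 0) (57.4822, 10) (26.0519, 10)]  |A|=308.1694
7. ⊥bis P4·P6 via (66.51,6.805): [(25.9243, 0) (56.1279, 0) (57.4822, 10) (26.0519, 10)]  |A|=308.1694
8. canonical 4-gon: [(25.9243, 0) (56.1279, 0) (57.4822, 10) (26.0519, 10)]
9. shoelace: 308.1694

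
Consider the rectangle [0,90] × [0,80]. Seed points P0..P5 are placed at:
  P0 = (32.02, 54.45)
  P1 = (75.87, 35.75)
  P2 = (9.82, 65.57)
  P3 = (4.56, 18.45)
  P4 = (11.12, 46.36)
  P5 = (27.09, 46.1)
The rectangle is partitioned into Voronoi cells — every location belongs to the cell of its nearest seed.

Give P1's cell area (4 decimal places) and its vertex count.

Area of P1's cell: 2888.3455 (6 vertices)

1. box [0,90]×[0,80]: [(0, 0) (90, 0) (90, 80) (0, 80)]
2. ⊥bis P1·P0 via (53.945,45.1): [(34.7119, 0) (90, 0) (90, 80) (68.8282, 80)]  |A|=3058.3932
3. ⊥bis P1·P2 via (42.845,50.66): [(34.7119, 0) (90, 0) (90, 80) (68.8282, 80)]  |A|=3058.3932
4. ⊥bis P1·P3 via (40.215,27.1): [(42.4101, 18.0517) (46.7895, 0) (90, 0) (90, 80) (68.8282, 80)]  |A|=2949.3826
5. ⊥bis P1·P4 via (43.495,41.055): [(42.4101, 18.0517) (46.7895, 0) (90, 0) (90, 80) (68.8282, 80)]  |A|=2949.3826
6. ⊥bis P1·P5 via (51.48,40.925): [(50.8022, 37.7303) (44.6595, 8.7798) (46.7895, 0) (90, 0) (90, 80) (68.8282, 80)]  |A|=2888.3455
7. canonical 6-gon: [(50.8022, 37.7303) (44.6595, 8.7798) (46.7895, 0) (90, 0) (90, 80) (68.8282, 80)]
8. shoelace: 2888.3455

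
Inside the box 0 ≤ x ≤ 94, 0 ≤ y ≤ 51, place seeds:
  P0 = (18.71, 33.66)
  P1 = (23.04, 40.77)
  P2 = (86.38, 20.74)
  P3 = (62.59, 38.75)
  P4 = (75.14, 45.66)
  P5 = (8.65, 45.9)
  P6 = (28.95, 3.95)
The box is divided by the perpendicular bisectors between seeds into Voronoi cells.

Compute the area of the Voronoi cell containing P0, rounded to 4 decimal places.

Area of P0's cell: 651.3623

1. box [0,94]×[0,51]: [(0, 0) (94, 0) (94, 51) (0, 51)]
2. ⊥bis P0·P1 via (20.875,37.215): [(0, 49.9279) (0, 0) (81.9832, 0)]  |A|=2046.6255
3. ⊥bis P0·P2 via (52.545,27.2): [(50.9591, 18.8937) (0, 49.9279) (0, 0) (47.3518, 0)]  |A|=1719.467
4. ⊥bis P0·P3 via (40.65,36.205): [(42.0271, 24.3333) (0, 49.9279) (0, 0) (44.8497, 0)]  |A|=1594.8341
5. ⊥bis P0·P4 via (46.925,39.66): [(42.0271, 24.3333) (0, 49.9279) (0, 0) (44.8497, 0)]  |A|=1594.8341
6. ⊥bis P0·P5 via (13.68,39.78): [(42.0271, 24.3333) (14.9497, 40.8235) (0, 28.5365) (0, 0) (44.8497, 0)]  |A|=1434.9367
7. ⊥bis P0·P6 via (23.83,18.805): [(41.2474, 24.8082) (14.9497, 40.8235) (0, 28.5365) (0, 10.5916)]  |A|=651.3623
8. canonical 4-gon: [(41.2474, 24.8082) (14.9497, 40.8235) (0, 28.5365) (0, 10.5916)]
9. shoelace: 651.3623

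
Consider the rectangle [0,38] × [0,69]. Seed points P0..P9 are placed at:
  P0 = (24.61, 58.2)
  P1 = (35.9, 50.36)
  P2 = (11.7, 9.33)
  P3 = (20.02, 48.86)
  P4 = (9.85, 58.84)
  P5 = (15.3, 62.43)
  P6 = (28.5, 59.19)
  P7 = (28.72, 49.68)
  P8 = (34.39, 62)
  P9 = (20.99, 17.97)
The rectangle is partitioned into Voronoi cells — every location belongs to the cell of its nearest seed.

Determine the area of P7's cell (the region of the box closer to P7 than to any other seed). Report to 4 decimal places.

1. box [0,38]×[0,69]: [(0, 0) (38, 0) (38, 69) (0, 69)]
2. ⊥bis P7·P0 via (26.665,53.94): [(0, 41.077) (0, 0) (38, 0) (38, 59.4079)]  |A|=1909.213
3. ⊥bis P7·P1 via (32.31,50.02): [(31.7083, 56.3729) (0, 41.077) (0, 0) (37.0473, 0)]  |A|=1695.4715
4. ⊥bis P7·P2 via (20.21,29.505): [(34.8373, 23.3351) (31.7083, 56.3729) (0, 41.077) (0, 38.0298)]  |A|=600.7945
5. ⊥bis P7·P3 via (24.37,49.27): [(26.4823, 26.8593) (34.8373, 23.3351) (31.7083, 56.3729) (24.0488, 52.678)]  |A|=235.877
6. ⊥bis P7·P4 via (19.285,54.26): [(26.4823, 26.8593) (34.8373, 23.3351) (31.7083, 56.3729) (24.0488, 52.678)]  |A|=235.877
7. ⊥bis P7·P5 via (22.01,56.055): [(26.4823, 26.8593) (34.8373, 23.3351) (31.7083, 56.3729) (24.0488, 52.678)]  |A|=235.877
8. ⊥bis P7·P6 via (28.61,54.435): [(26.4823, 26.8593) (34.8373, 23.3351) (31.8847, 54.5108) (27.6448, 54.4127) (24.0488, 52.678)]  |A|=231.9208
9. ⊥bis P7·P8 via (31.555,55.84): [(26.4823, 26.8593) (34.8373, 23.3351) (31.8847, 54.5108) (27.6448, 54.4127) (24.0488, 52.678)]  |A|=231.9208
10. ⊥bis P7·P9 via (24.855,33.825): [(25.8486, 33.5828) (34.0562, 31.582) (31.8847, 54.5108) (27.6448, 54.4127) (24.0488, 52.678)]  |A|=171.8875
11. canonical 5-gon: [(25.8486, 33.5828) (34.0562, 31.582) (31.8847, 54.5108) (27.6448, 54.4127) (24.0488, 52.678)]
12. shoelace: 171.8875

Area of P7's cell: 171.8875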